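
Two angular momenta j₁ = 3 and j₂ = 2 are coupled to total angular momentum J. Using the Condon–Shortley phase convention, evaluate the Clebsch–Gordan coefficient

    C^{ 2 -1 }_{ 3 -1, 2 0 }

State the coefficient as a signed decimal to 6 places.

√[5·3!3!1!/8! · 2!4!2!2!1!3!] = √(36/7)
  +(−1)^1/∏(1,2,3,1,0,0)! = -1/12  (running -1/12)
  +(−1)^2/∏(2,1,2,0,1,1)! = 1/4  (running 1/6)
⟨..|..⟩ = √(36/7)·(1/6) = +0.377964

+√(1/7) ≈ +0.377964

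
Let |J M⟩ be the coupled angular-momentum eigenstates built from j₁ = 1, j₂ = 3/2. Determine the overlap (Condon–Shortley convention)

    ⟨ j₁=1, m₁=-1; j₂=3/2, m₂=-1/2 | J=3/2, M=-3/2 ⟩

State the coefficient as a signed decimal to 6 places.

j₁+j₂−J=1  J+j₁−j₂=1  J−j₁+j₂=2  j₁+j₂+J+1=5
(j₁±m₁, j₂±m₂, J±M) = (0,2,1,2,0,3)
P² = 8/5
sum k=1..1:
  [1] −1/2 = -1/2
S = -1/2
C² = P²·S² = 2/5 ; C = -0.632456

−√(2/5) = -0.632456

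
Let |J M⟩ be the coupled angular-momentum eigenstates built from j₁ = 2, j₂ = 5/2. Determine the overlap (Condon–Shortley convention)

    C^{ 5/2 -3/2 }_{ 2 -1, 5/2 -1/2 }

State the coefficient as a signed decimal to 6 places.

√[6·2!2!3!/8! · 1!3!2!3!1!4!] = √(216/35)
  +(−1)^1/∏(1,1,2,1,0,2)! = -1/4  (running -1/4)
  +(−1)^2/∏(2,0,1,0,1,3)! = 1/12  (running -1/6)
⟨..|..⟩ = √(216/35)·(-1/6) = -0.414039

−√(6/35) = -0.414039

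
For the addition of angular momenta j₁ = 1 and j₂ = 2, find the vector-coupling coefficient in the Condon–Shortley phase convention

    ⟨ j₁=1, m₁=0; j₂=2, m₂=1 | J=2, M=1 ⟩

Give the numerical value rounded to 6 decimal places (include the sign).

-0.408248  (= −√(1/6))

√[5·1!1!3!/6! · 1!1!3!1!3!1!] = √(3/2)
  +(−1)^0/∏(0,1,1,3,0,0)! = 1/6  (running 1/6)
  +(−1)^1/∏(1,0,0,2,1,1)! = -1/2  (running -1/3)
⟨..|..⟩ = √(3/2)·(-1/3) = -0.408248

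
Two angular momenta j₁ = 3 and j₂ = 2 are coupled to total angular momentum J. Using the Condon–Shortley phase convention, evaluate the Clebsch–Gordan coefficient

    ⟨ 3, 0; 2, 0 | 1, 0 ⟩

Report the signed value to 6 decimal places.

+√(9/35) ≈ +0.507093

triangle: 4!*2!*0!/7! = 48/5040
(j±m)!: 3!*3!*2!*2!*1!*1! = 144
prefactor² = (2J+1)*Δ*N² = 144/35
  k=2: +1/(2!*2!*1!*0!*1!*0!) = 1/4
Σ = 1/4  ⇒  CG² = 144/35*1/4² = 9/35
CG = +√(9/35) = +0.507093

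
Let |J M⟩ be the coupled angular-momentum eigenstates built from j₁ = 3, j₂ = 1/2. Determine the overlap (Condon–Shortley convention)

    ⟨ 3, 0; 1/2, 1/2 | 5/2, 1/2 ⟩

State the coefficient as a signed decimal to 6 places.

√[6·1!5!0!/7! · 3!3!1!0!3!2!] = √(432/7)
  +(−1)^1/∏(1,0,2,0,3,0)! = -1/12  (running -1/12)
⟨..|..⟩ = √(432/7)·(-1/12) = -0.654654

−√(3/7) ≈ -0.654654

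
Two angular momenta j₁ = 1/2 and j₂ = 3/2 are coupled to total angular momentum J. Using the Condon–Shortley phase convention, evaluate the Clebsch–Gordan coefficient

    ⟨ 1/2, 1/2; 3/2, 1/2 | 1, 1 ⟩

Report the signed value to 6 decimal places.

triangle: 1!·0!·2!/4! = 2/24
(j±m)!: 1!·0!·2!·1!·2!·0! = 4
prefactor² = (2J+1)·Δ·N² = 1
  k=0: +1/(0!·1!·0!·2!·0!·0!) = 1/2
Σ = 1/2  ⇒  CG² = 1·1/2² = 1/4
CG = +√(1/4) = +0.500000

+0.500000  (= +√(1/4))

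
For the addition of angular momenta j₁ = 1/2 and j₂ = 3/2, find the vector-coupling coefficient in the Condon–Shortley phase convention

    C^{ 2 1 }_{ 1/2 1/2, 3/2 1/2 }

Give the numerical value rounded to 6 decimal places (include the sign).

√[5·0!1!3!/5! · 1!0!2!1!3!1!] = √(3)
  +(−1)^0/∏(0,0,0,2,1,1)! = 1/2  (running 1/2)
⟨..|..⟩ = √(3)·(1/2) = +0.866025

+0.866025  (= +√(3/4))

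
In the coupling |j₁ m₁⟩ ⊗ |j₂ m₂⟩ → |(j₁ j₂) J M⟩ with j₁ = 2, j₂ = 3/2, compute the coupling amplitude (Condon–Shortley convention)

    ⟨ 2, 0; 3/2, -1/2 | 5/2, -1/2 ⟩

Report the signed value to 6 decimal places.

triangle: 1!×3!×2!/7! = 12/5040
(j±m)!: 2!×2!×1!×2!×2!×3! = 96
prefactor² = (2J+1)×Δ×N² = 48/35
  k=0: +1/(0!×1!×2!×1!×1!×1!) = 1/2
  k=1: −1/(1!×0!×1!×0!×2!×2!) = -1/4
Σ = 1/4  ⇒  CG² = 48/35×1/4² = 3/35
CG = +√(3/35) = +0.292770

+0.292770  (= +√(3/35))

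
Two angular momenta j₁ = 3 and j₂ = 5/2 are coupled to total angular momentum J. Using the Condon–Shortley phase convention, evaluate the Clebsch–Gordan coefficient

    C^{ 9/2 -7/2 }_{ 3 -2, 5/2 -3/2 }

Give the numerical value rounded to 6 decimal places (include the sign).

-0.100504  (= −√(1/99))

j₁+j₂−J=1  J+j₁−j₂=5  J−j₁+j₂=4  j₁+j₂+J+1=11
(j₁±m₁, j₂±m₂, J±M) = (1,5,1,4,1,8)
P² = 921600/11
sum k=0..1:
  [0] +1/720 = 1/720
  [1] −1/576 = -1/576
S = -1/2880
C² = P²·S² = 1/99 ; C = -0.100504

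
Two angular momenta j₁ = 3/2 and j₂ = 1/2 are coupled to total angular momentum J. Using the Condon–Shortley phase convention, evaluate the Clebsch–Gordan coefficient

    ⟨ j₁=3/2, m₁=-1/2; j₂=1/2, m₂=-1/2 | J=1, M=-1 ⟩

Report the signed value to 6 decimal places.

+0.500000

j₁+j₂−J=1  J+j₁−j₂=2  J−j₁+j₂=0  j₁+j₂+J+1=4
(j₁±m₁, j₂±m₂, J±M) = (1,2,0,1,0,2)
P² = 1
sum k=0..0:
  [0] +1/2 = 1/2
S = 1/2
C² = P²·S² = 1/4 ; C = +0.500000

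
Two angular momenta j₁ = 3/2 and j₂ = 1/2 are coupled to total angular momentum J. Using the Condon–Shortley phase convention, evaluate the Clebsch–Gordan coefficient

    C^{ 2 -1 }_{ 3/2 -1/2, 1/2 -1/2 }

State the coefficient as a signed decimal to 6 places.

j₁+j₂−J=0  J+j₁−j₂=3  J−j₁+j₂=1  j₁+j₂+J+1=5
(j₁±m₁, j₂±m₂, J±M) = (1,2,0,1,1,3)
P² = 3
sum k=0..0:
  [0] +1/2 = 1/2
S = 1/2
C² = P²·S² = 3/4 ; C = +0.866025

+0.866025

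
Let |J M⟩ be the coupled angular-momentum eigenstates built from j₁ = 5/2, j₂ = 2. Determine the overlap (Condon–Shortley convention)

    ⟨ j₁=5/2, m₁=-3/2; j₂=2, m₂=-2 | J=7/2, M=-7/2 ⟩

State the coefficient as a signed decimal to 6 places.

triangle: 1!×4!×3!/9! = 144/362880
(j±m)!: 1!×4!×0!×4!×0!×7! = 2903040
prefactor² = (2J+1)×Δ×N² = 9216
  k=0: +1/(0!×1!×4!×0!×0!×3!) = 1/144
Σ = 1/144  ⇒  CG² = 9216×1/144² = 4/9
CG = +√(4/9) = +0.666667

+√(4/9) ≈ +0.666667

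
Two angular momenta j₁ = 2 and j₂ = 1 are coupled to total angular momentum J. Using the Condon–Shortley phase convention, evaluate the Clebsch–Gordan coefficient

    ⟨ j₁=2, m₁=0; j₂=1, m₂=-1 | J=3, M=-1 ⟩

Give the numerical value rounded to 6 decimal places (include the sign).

j₁+j₂−J=0  J+j₁−j₂=4  J−j₁+j₂=2  j₁+j₂+J+1=7
(j₁±m₁, j₂±m₂, J±M) = (2,2,0,2,2,4)
P² = 128/5
sum k=0..0:
  [0] +1/8 = 1/8
S = 1/8
C² = P²·S² = 2/5 ; C = +0.632456

+√(2/5) = +0.632456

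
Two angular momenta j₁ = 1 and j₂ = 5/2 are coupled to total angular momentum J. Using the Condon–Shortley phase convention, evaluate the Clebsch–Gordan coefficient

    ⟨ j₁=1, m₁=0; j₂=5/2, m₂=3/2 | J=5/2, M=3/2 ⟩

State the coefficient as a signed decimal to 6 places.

−√(9/35) ≈ -0.507093

triangle: 1!*1!*4!/7! = 24/5040
(j±m)!: 1!*1!*4!*1!*4!*1! = 576
prefactor² = (2J+1)*Δ*N² = 576/35
  k=0: +1/(0!*1!*1!*4!*0!*0!) = 1/24
  k=1: −1/(1!*0!*0!*3!*1!*1!) = -1/6
Σ = -1/8  ⇒  CG² = 576/35*(-1/8)² = 9/35
CG = −√(9/35) = -0.507093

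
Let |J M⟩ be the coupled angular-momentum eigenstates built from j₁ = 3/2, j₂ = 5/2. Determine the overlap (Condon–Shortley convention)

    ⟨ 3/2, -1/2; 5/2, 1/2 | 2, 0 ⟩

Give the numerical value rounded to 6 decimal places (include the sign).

−√(1/14) = -0.267261

√[5·2!1!3!/7! · 1!2!3!2!2!2!] = √(8/7)
  +(−1)^1/∏(1,1,1,2,0,1)! = -1/2  (running -1/2)
  +(−1)^2/∏(2,0,0,1,1,2)! = 1/4  (running -1/4)
⟨..|..⟩ = √(8/7)·(-1/4) = -0.267261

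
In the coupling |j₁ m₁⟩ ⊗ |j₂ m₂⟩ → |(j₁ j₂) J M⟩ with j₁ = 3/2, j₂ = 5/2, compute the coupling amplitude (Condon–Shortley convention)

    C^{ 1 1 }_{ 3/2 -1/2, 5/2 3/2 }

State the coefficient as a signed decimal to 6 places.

+√(3/10) ≈ +0.547723

triangle: 3!*0!*2!/6! = 12/720
(j±m)!: 1!*2!*4!*1!*2!*0! = 96
prefactor² = (2J+1)*Δ*N² = 24/5
  k=2: +1/(2!*1!*0!*2!*0!*0!) = 1/4
Σ = 1/4  ⇒  CG² = 24/5*1/4² = 3/10
CG = +√(3/10) = +0.547723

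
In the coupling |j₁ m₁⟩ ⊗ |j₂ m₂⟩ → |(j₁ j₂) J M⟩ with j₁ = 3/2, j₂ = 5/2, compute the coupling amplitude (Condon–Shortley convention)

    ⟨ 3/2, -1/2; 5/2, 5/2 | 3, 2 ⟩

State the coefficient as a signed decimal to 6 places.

√[7·1!2!4!/8! · 1!2!5!0!5!1!] = √(240)
  +(−1)^1/∏(1,0,1,4,1,0)! = -1/24  (running -1/24)
⟨..|..⟩ = √(240)·(-1/24) = -0.645497

−√(5/12) = -0.645497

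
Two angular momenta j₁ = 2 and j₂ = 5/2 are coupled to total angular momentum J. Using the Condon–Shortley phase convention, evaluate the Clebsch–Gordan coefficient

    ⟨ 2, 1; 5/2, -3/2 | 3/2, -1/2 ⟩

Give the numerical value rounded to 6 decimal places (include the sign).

-0.138013  (= −√(2/105))

√[4·3!1!2!/7! · 3!1!1!4!1!2!] = √(96/35)
  +(−1)^0/∏(0,3,1,1,0,1)! = 1/6  (running 1/6)
  +(−1)^1/∏(1,2,0,0,1,2)! = -1/4  (running -1/12)
⟨..|..⟩ = √(96/35)·(-1/12) = -0.138013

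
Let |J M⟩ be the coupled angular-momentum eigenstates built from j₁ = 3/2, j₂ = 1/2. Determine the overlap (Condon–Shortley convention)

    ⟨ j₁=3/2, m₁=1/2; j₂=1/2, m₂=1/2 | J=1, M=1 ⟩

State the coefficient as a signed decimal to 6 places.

√[3·1!2!0!/4! · 2!1!1!0!2!0!] = √(1)
  +(−1)^1/∏(1,0,0,0,2,0)! = -1/2  (running -1/2)
⟨..|..⟩ = √(1)·(-1/2) = -0.500000

−√(1/4) = -0.500000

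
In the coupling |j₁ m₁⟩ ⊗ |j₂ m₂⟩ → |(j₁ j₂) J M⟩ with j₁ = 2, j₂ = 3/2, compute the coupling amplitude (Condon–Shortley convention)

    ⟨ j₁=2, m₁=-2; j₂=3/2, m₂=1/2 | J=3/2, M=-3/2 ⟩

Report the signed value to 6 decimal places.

j₁+j₂−J=2  J+j₁−j₂=2  J−j₁+j₂=1  j₁+j₂+J+1=6
(j₁±m₁, j₂±m₂, J±M) = (0,4,2,1,0,3)
P² = 32/5
sum k=2..2:
  [2] +1/4 = 1/4
S = 1/4
C² = P²·S² = 2/5 ; C = +0.632456

+0.632456  (= +√(2/5))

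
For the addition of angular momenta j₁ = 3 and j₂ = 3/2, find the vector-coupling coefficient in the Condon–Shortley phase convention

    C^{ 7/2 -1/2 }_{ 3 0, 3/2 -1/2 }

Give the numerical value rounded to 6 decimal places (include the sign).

triangle: 1!×5!×2!/9! = 240/362880
(j±m)!: 3!×3!×1!×2!×3!×4! = 10368
prefactor² = (2J+1)×Δ×N² = 384/7
  k=0: +1/(0!×1!×3!×1!×2!×1!) = 1/12
  k=1: −1/(1!×0!×2!×0!×3!×2!) = -1/24
Σ = 1/24  ⇒  CG² = 384/7×1/24² = 2/21
CG = +√(2/21) = +0.308607

+0.308607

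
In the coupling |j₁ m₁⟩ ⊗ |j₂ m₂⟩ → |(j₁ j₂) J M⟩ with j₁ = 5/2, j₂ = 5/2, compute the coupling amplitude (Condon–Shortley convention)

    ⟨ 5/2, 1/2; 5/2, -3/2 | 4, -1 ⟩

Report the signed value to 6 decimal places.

+√(5/14) ≈ +0.597614

triangle: 1!×4!×4!/10! = 576/3628800
(j±m)!: 3!×2!×1!×4!×3!×5! = 207360
prefactor² = (2J+1)×Δ×N² = 10368/35
  k=0: +1/(0!×1!×2!×1!×2!×3!) = 1/24
  k=1: −1/(1!×0!×1!×0!×3!×4!) = -1/144
Σ = 5/144  ⇒  CG² = 10368/35×5/144² = 5/14
CG = +√(5/14) = +0.597614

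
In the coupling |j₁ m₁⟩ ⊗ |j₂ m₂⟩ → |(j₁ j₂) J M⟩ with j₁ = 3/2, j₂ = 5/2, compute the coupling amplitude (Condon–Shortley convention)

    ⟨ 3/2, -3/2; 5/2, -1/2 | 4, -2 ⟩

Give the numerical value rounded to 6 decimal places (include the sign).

j₁+j₂−J=0  J+j₁−j₂=3  J−j₁+j₂=5  j₁+j₂+J+1=9
(j₁±m₁, j₂±m₂, J±M) = (0,3,2,3,2,6)
P² = 12960/7
sum k=0..0:
  [0] +1/72 = 1/72
S = 1/72
C² = P²·S² = 5/14 ; C = +0.597614

+√(5/14) = +0.597614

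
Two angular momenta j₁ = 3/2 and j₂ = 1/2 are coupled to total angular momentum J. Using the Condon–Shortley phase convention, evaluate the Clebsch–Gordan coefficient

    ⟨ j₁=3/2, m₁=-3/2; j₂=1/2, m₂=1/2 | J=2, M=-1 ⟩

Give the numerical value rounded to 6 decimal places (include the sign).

+√(1/4) = +0.500000

√[5·0!3!1!/5! · 0!3!1!0!1!3!] = √(9)
  +(−1)^0/∏(0,0,3,1,0,0)! = 1/6  (running 1/6)
⟨..|..⟩ = √(9)·(1/6) = +0.500000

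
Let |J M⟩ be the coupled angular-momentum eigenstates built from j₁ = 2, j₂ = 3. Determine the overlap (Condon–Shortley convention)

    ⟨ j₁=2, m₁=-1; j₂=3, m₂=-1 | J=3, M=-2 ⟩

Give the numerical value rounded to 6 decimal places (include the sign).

√[7·2!2!4!/9! · 1!3!2!4!1!5!] = √(64)
  +(−1)^1/∏(1,1,2,1,0,3)! = -1/12  (running -1/12)
  +(−1)^2/∏(2,0,1,0,1,4)! = 1/48  (running -1/16)
⟨..|..⟩ = √(64)·(-1/16) = -0.500000

-0.500000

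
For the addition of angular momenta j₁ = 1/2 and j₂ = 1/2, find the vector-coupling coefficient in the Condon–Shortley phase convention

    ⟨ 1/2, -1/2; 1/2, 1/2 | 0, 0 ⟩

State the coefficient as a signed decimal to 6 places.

√[1·1!0!0!/2! · 0!1!1!0!0!0!] = √(1/2)
  +(−1)^1/∏(1,0,0,0,0,0)! = -1  (running -1)
⟨..|..⟩ = √(1/2)·(-1) = -0.707107

-0.707107  (= −√(1/2))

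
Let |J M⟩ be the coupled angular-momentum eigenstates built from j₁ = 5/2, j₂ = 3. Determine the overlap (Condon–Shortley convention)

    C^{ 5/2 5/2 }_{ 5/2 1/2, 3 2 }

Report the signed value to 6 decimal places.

+0.597614

triangle: 3!×2!×3!/9! = 72/362880
(j±m)!: 3!×2!×5!×1!×5!×0! = 172800
prefactor² = (2J+1)×Δ×N² = 1440/7
  k=2: +1/(2!×1!×0!×3!×2!×0!) = 1/24
Σ = 1/24  ⇒  CG² = 1440/7×1/24² = 5/14
CG = +√(5/14) = +0.597614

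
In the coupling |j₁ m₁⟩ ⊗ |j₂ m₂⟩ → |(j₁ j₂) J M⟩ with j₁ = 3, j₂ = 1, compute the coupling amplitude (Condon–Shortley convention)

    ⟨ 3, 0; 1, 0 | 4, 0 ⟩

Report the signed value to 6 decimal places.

+0.755929  (= +√(4/7))

j₁+j₂−J=0  J+j₁−j₂=6  J−j₁+j₂=2  j₁+j₂+J+1=9
(j₁±m₁, j₂±m₂, J±M) = (3,3,1,1,4,4)
P² = 5184/7
sum k=0..0:
  [0] +1/36 = 1/36
S = 1/36
C² = P²·S² = 4/7 ; C = +0.755929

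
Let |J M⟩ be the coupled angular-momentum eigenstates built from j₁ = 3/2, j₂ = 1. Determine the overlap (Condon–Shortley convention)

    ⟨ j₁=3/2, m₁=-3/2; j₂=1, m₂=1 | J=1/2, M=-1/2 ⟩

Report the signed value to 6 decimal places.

+√(1/2) ≈ +0.707107

triangle: 2!×1!×0!/4! = 2/24
(j±m)!: 0!×3!×2!×0!×0!×1! = 12
prefactor² = (2J+1)×Δ×N² = 2
  k=2: +1/(2!×0!×1!×0!×0!×0!) = 1/2
Σ = 1/2  ⇒  CG² = 2×1/2² = 1/2
CG = +√(1/2) = +0.707107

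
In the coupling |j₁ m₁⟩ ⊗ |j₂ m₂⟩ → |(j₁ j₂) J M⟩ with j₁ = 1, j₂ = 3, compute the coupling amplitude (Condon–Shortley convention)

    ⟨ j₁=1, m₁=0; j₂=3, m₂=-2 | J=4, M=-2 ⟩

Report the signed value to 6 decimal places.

√[9·0!2!6!/9! · 1!1!1!5!2!6!] = √(43200/7)
  +(−1)^0/∏(0,0,1,1,1,5)! = 1/120  (running 1/120)
⟨..|..⟩ = √(43200/7)·(1/120) = +0.654654

+√(3/7) ≈ +0.654654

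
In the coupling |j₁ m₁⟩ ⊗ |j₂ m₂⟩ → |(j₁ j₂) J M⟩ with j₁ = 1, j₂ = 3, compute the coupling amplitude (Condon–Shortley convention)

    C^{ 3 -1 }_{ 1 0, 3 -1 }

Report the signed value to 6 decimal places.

+√(1/12) = +0.288675

triangle: 1!*1!*5!/8! = 120/40320
(j±m)!: 1!*1!*2!*4!*2!*4! = 2304
prefactor² = (2J+1)*Δ*N² = 48
  k=0: +1/(0!*1!*1!*2!*0!*3!) = 1/12
  k=1: −1/(1!*0!*0!*1!*1!*4!) = -1/24
Σ = 1/24  ⇒  CG² = 48*1/24² = 1/12
CG = +√(1/12) = +0.288675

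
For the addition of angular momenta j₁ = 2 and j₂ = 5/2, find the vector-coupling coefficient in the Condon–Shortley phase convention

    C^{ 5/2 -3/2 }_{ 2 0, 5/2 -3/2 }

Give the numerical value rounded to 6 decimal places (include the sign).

√[6·2!2!3!/8! · 2!2!1!4!1!4!] = √(288/35)
  +(−1)^0/∏(0,2,2,1,0,2)! = 1/8  (running 1/8)
  +(−1)^1/∏(1,1,1,0,1,3)! = -1/6  (running -1/24)
⟨..|..⟩ = √(288/35)·(-1/24) = -0.119523

-0.119523  (= −√(1/70))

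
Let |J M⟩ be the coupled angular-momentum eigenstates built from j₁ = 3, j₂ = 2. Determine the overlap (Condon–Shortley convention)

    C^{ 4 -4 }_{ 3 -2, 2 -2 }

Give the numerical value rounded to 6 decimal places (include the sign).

+√(2/5) ≈ +0.632456

triangle: 1!·5!·3!/10! = 720/3628800
(j±m)!: 1!·5!·0!·4!·0!·8! = 116121600
prefactor² = (2J+1)·Δ·N² = 207360
  k=0: +1/(0!·1!·5!·0!·0!·3!) = 1/720
Σ = 1/720  ⇒  CG² = 207360·1/720² = 2/5
CG = +√(2/5) = +0.632456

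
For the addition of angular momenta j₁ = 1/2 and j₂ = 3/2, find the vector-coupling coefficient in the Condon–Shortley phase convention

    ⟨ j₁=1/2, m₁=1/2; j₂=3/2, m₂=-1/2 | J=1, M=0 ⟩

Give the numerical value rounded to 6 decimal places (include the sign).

√[3·1!0!2!/4! · 1!0!1!2!1!1!] = √(1/2)
  +(−1)^0/∏(0,1,0,1,0,1)! = 1  (running 1)
⟨..|..⟩ = √(1/2)·(1) = +0.707107

+0.707107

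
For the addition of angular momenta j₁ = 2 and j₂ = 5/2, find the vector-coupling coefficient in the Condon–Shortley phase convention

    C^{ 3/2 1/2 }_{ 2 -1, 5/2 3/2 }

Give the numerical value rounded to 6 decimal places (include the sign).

j₁+j₂−J=3  J+j₁−j₂=1  J−j₁+j₂=2  j₁+j₂+J+1=7
(j₁±m₁, j₂±m₂, J±M) = (1,3,4,1,2,1)
P² = 96/35
sum k=2..3:
  [2] +1/4 = 1/4
  [3] −1/6 = -1/6
S = 1/12
C² = P²·S² = 2/105 ; C = +0.138013

+0.138013  (= +√(2/105))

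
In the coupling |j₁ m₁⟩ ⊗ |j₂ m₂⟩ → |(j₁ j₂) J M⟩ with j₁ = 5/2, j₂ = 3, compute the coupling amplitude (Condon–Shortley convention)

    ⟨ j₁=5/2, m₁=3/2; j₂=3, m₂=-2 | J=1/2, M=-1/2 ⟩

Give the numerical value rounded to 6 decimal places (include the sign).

√[2·5!0!1!/7! · 4!1!1!5!0!1!] = √(960/7)
  +(−1)^1/∏(1,4,0,0,0,1)! = -1/24  (running -1/24)
⟨..|..⟩ = √(960/7)·(-1/24) = -0.487950

−√(5/21) ≈ -0.487950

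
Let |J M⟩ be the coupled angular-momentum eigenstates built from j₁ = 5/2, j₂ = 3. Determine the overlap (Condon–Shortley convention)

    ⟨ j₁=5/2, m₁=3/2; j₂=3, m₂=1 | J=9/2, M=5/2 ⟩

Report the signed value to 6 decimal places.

+0.317821

j₁+j₂−J=1  J+j₁−j₂=4  J−j₁+j₂=5  j₁+j₂+J+1=11
(j₁±m₁, j₂±m₂, J±M) = (4,1,4,2,7,2)
P² = 92160/11
sum k=0..1:
  [0] +1/144 = 1/144
  [1] −1/288 = -1/288
S = 1/288
C² = P²·S² = 10/99 ; C = +0.317821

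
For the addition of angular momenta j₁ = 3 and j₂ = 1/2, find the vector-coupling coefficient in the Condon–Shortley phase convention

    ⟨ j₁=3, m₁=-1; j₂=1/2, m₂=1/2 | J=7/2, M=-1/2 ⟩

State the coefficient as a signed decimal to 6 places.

j₁+j₂−J=0  J+j₁−j₂=6  J−j₁+j₂=1  j₁+j₂+J+1=8
(j₁±m₁, j₂±m₂, J±M) = (2,4,1,0,3,4)
P² = 6912/7
sum k=0..0:
  [0] +1/48 = 1/48
S = 1/48
C² = P²·S² = 3/7 ; C = +0.654654

+0.654654  (= +√(3/7))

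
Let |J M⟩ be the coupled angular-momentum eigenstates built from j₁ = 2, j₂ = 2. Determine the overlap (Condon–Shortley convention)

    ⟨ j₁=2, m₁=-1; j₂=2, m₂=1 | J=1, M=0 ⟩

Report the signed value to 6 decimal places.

j₁+j₂−J=3  J+j₁−j₂=1  J−j₁+j₂=1  j₁+j₂+J+1=6
(j₁±m₁, j₂±m₂, J±M) = (1,3,3,1,1,1)
P² = 9/10
sum k=2..3:
  [2] +1/2 = 1/2
  [3] −1/6 = -1/6
S = 1/3
C² = P²·S² = 1/10 ; C = +0.316228

+0.316228  (= +√(1/10))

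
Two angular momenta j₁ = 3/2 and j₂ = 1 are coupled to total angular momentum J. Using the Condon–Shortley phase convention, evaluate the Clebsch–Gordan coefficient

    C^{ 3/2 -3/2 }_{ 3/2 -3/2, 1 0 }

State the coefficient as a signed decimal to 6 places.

triangle: 1!·2!·1!/5! = 2/120
(j±m)!: 0!·3!·1!·1!·0!·3! = 36
prefactor² = (2J+1)·Δ·N² = 12/5
  k=1: −1/(1!·0!·2!·0!·0!·1!) = -1/2
Σ = -1/2  ⇒  CG² = 12/5·(-1/2)² = 3/5
CG = −√(3/5) = -0.774597

−√(3/5) ≈ -0.774597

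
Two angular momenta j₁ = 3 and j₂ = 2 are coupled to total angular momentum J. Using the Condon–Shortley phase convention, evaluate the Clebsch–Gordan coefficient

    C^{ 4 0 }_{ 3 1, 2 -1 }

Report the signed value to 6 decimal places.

+0.597614  (= +√(5/14))

triangle: 1!*5!*3!/10! = 720/3628800
(j±m)!: 4!*2!*1!*3!*4!*4! = 165888
prefactor² = (2J+1)*Δ*N² = 10368/35
  k=0: +1/(0!*1!*2!*1!*3!*2!) = 1/24
  k=1: −1/(1!*0!*1!*0!*4!*3!) = -1/144
Σ = 5/144  ⇒  CG² = 10368/35*5/144² = 5/14
CG = +√(5/14) = +0.597614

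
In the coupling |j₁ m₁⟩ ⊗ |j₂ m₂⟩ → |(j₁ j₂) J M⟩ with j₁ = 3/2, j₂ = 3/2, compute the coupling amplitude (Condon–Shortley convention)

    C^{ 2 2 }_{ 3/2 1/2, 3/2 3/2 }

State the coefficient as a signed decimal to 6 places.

-0.707107  (= −√(1/2))

j₁+j₂−J=1  J+j₁−j₂=2  J−j₁+j₂=2  j₁+j₂+J+1=6
(j₁±m₁, j₂±m₂, J±M) = (2,1,3,0,4,0)
P² = 8
sum k=1..1:
  [1] −1/4 = -1/4
S = -1/4
C² = P²·S² = 1/2 ; C = -0.707107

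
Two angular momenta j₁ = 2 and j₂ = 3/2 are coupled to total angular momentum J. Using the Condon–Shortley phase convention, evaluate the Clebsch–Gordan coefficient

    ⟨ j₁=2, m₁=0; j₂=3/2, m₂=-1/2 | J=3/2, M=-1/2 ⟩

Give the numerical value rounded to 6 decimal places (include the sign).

-0.447214

j₁+j₂−J=2  J+j₁−j₂=2  J−j₁+j₂=1  j₁+j₂+J+1=6
(j₁±m₁, j₂±m₂, J±M) = (2,2,1,2,1,2)
P² = 16/45
sum k=0..1:
  [0] +1/4 = 1/4
  [1] −1/1 = -1
S = -3/4
C² = P²·S² = 1/5 ; C = -0.447214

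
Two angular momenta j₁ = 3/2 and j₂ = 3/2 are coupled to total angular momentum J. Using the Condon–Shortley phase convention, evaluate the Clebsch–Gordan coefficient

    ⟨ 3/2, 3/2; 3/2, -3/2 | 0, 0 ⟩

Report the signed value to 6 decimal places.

j₁+j₂−J=3  J+j₁−j₂=0  J−j₁+j₂=0  j₁+j₂+J+1=4
(j₁±m₁, j₂±m₂, J±M) = (3,0,0,3,0,0)
P² = 9
sum k=0..0:
  [0] +1/6 = 1/6
S = 1/6
C² = P²·S² = 1/4 ; C = +0.500000

+√(1/4) ≈ +0.500000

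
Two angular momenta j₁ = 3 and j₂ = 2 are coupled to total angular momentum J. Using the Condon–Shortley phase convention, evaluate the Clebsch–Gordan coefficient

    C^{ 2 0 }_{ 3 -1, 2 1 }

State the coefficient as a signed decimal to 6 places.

triangle: 3!·3!·1!/8! = 36/40320
(j±m)!: 2!·4!·3!·1!·2!·2! = 1152
prefactor² = (2J+1)·Δ·N² = 36/7
  k=2: +1/(2!·1!·2!·1!·1!·0!) = 1/4
  k=3: −1/(3!·0!·1!·0!·2!·1!) = -1/12
Σ = 1/6  ⇒  CG² = 36/7·1/6² = 1/7
CG = +√(1/7) = +0.377964

+0.377964  (= +√(1/7))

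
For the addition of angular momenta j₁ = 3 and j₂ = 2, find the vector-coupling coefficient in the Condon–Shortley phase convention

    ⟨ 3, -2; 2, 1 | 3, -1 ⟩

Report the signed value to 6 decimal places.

triangle: 2!×4!×2!/9! = 96/362880
(j±m)!: 1!×5!×3!×1!×2!×4! = 34560
prefactor² = (2J+1)×Δ×N² = 64
  k=1: −1/(1!×1!×4!×2!×0!×0!) = -1/48
  k=2: +1/(2!×0!×3!×1!×1!×1!) = 1/12
Σ = 1/16  ⇒  CG² = 64×1/16² = 1/4
CG = +√(1/4) = +0.500000

+0.500000  (= +√(1/4))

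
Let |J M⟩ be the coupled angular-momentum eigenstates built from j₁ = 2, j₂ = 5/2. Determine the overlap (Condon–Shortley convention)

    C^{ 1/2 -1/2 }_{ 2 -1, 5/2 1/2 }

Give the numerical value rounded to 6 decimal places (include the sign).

−√(2/15) ≈ -0.365148

j₁+j₂−J=4  J+j₁−j₂=0  J−j₁+j₂=1  j₁+j₂+J+1=6
(j₁±m₁, j₂±m₂, J±M) = (1,3,3,2,0,1)
P² = 24/5
sum k=3..3:
  [3] −1/6 = -1/6
S = -1/6
C² = P²·S² = 2/15 ; C = -0.365148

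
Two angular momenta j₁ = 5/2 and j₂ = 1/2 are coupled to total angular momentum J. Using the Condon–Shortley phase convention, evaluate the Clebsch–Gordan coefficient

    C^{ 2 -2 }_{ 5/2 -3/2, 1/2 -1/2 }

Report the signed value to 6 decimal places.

√[5·1!4!0!/6! · 1!4!0!1!0!4!] = √(96)
  +(−1)^0/∏(0,1,4,0,0,0)! = 1/24  (running 1/24)
⟨..|..⟩ = √(96)·(1/24) = +0.408248

+√(1/6) ≈ +0.408248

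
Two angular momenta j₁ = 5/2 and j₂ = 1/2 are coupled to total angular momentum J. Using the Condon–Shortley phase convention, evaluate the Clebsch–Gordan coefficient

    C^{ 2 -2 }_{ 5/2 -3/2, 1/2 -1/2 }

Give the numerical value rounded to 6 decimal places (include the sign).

√[5·1!4!0!/6! · 1!4!0!1!0!4!] = √(96)
  +(−1)^0/∏(0,1,4,0,0,0)! = 1/24  (running 1/24)
⟨..|..⟩ = √(96)·(1/24) = +0.408248

+√(1/6) = +0.408248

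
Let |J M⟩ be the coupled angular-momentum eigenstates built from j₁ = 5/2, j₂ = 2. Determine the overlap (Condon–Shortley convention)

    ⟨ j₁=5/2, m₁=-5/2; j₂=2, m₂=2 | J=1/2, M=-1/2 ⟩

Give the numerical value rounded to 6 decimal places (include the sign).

triangle: 4!×1!×0!/6! = 24/720
(j±m)!: 0!×5!×4!×0!×0!×1! = 2880
prefactor² = (2J+1)×Δ×N² = 192
  k=4: +1/(4!×0!×1!×0!×0!×0!) = 1/24
Σ = 1/24  ⇒  CG² = 192×1/24² = 1/3
CG = +√(1/3) = +0.577350

+√(1/3) ≈ +0.577350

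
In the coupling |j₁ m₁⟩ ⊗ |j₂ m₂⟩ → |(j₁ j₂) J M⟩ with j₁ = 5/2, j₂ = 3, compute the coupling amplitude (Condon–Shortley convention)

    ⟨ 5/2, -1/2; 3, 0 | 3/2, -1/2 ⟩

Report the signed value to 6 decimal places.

j₁+j₂−J=4  J+j₁−j₂=1  J−j₁+j₂=2  j₁+j₂+J+1=8
(j₁±m₁, j₂±m₂, J±M) = (2,3,3,3,1,2)
P² = 144/35
sum k=2..3:
  [2] +1/4 = 1/4
  [3] −1/12 = -1/12
S = 1/6
C² = P²·S² = 4/35 ; C = +0.338062

+0.338062  (= +√(4/35))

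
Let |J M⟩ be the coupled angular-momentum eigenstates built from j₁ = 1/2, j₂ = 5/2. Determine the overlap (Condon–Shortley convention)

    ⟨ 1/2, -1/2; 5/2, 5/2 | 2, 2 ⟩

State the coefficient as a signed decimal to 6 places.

j₁+j₂−J=1  J+j₁−j₂=0  J−j₁+j₂=4  j₁+j₂+J+1=6
(j₁±m₁, j₂±m₂, J±M) = (0,1,5,0,4,0)
P² = 480
sum k=1..1:
  [1] −1/24 = -1/24
S = -1/24
C² = P²·S² = 5/6 ; C = -0.912871

-0.912871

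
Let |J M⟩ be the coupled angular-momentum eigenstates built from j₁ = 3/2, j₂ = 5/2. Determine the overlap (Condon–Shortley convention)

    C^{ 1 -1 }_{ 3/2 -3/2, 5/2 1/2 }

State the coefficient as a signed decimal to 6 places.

√[3·3!0!2!/6! · 0!3!3!2!0!2!] = √(36/5)
  +(−1)^3/∏(3,0,0,0,0,2)! = -1/12  (running -1/12)
⟨..|..⟩ = √(36/5)·(-1/12) = -0.223607

−√(1/20) = -0.223607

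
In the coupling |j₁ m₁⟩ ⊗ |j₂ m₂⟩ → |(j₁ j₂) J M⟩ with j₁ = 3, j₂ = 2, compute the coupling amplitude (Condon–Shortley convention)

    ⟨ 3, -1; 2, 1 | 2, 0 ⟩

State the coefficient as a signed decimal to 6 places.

√[5·3!3!1!/8! · 2!4!3!1!2!2!] = √(36/7)
  +(−1)^2/∏(2,1,2,1,1,0)! = 1/4  (running 1/4)
  +(−1)^3/∏(3,0,1,0,2,1)! = -1/12  (running 1/6)
⟨..|..⟩ = √(36/7)·(1/6) = +0.377964

+√(1/7) = +0.377964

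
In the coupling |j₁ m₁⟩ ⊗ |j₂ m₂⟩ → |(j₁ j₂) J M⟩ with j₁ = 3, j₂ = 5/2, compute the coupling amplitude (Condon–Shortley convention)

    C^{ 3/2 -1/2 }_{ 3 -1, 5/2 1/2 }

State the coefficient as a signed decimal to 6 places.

triangle: 4!·2!·1!/8! = 48/40320
(j±m)!: 2!·4!·3!·2!·1!·2! = 1152
prefactor² = (2J+1)·Δ·N² = 192/35
  k=2: +1/(2!·2!·2!·1!·0!·0!) = 1/8
  k=3: −1/(3!·1!·1!·0!·1!·1!) = -1/6
Σ = -1/24  ⇒  CG² = 192/35·(-1/24)² = 1/105
CG = −√(1/105) = -0.097590

−√(1/105) = -0.097590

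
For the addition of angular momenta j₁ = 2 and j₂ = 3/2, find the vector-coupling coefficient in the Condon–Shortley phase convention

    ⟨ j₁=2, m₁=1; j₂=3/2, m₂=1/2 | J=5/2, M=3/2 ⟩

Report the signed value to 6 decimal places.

j₁+j₂−J=1  J+j₁−j₂=3  J−j₁+j₂=2  j₁+j₂+J+1=7
(j₁±m₁, j₂±m₂, J±M) = (3,1,2,1,4,1)
P² = 144/35
sum k=0..1:
  [0] +1/4 = 1/4
  [1] −1/6 = -1/6
S = 1/12
C² = P²·S² = 1/35 ; C = +0.169031

+0.169031  (= +√(1/35))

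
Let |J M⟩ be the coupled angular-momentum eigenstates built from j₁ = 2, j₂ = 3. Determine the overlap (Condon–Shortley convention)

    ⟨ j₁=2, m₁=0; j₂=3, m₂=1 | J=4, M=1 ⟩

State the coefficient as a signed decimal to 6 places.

j₁+j₂−J=1  J+j₁−j₂=3  J−j₁+j₂=5  j₁+j₂+J+1=10
(j₁±m₁, j₂±m₂, J±M) = (2,2,4,2,5,3)
P² = 1728/7
sum k=0..1:
  [0] +1/48 = 1/48
  [1] −1/24 = -1/24
S = -1/48
C² = P²·S² = 3/28 ; C = -0.327327

−√(3/28) = -0.327327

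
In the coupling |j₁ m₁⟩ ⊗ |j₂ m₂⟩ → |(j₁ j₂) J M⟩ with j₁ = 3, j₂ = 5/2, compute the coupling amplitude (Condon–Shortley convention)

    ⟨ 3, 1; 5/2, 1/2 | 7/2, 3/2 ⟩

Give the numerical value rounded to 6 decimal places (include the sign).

j₁+j₂−J=2  J+j₁−j₂=4  J−j₁+j₂=3  j₁+j₂+J+1=10
(j₁±m₁, j₂±m₂, J±M) = (4,2,3,2,5,2)
P² = 3072/35
sum k=0..2:
  [0] +1/48 = 1/48
  [1] −1/12 = -1/12
  [2] +1/96 = 1/96
S = -5/96
C² = P²·S² = 5/21 ; C = -0.487950

−√(5/21) = -0.487950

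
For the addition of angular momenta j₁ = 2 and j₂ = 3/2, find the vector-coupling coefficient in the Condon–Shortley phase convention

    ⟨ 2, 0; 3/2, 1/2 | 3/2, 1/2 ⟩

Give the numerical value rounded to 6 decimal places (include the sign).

√[4·2!2!1!/6! · 2!2!2!1!2!1!] = √(16/45)
  +(−1)^1/∏(1,1,1,1,1,0)! = -1  (running -1)
  +(−1)^2/∏(2,0,0,0,2,1)! = 1/4  (running -3/4)
⟨..|..⟩ = √(16/45)·(-3/4) = -0.447214

−√(1/5) ≈ -0.447214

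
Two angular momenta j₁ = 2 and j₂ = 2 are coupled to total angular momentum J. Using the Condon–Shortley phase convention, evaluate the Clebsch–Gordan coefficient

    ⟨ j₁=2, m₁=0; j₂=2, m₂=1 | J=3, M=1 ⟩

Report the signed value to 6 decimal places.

√[7·1!3!3!/8! · 2!2!3!1!4!2!] = √(36/5)
  +(−1)^0/∏(0,1,2,3,1,0)! = 1/12  (running 1/12)
  +(−1)^1/∏(1,0,1,2,2,1)! = -1/4  (running -1/6)
⟨..|..⟩ = √(36/5)·(-1/6) = -0.447214

−√(1/5) ≈ -0.447214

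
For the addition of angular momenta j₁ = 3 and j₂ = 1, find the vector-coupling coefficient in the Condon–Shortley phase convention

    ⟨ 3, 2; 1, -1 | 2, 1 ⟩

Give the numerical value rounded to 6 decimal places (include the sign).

+0.690066  (= +√(10/21))

√[5·2!4!0!/7! · 5!1!0!2!3!1!] = √(480/7)
  +(−1)^0/∏(0,2,1,0,3,0)! = 1/12  (running 1/12)
⟨..|..⟩ = √(480/7)·(1/12) = +0.690066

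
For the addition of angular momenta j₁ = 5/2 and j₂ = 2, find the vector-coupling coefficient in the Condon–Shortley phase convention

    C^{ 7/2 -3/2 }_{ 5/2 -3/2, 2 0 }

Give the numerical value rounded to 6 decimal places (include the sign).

triangle: 1!*4!*3!/9! = 144/362880
(j±m)!: 1!*4!*2!*2!*2!*5! = 23040
prefactor² = (2J+1)*Δ*N² = 512/7
  k=0: +1/(0!*1!*4!*2!*0!*1!) = 1/48
  k=1: −1/(1!*0!*3!*1!*1!*2!) = -1/12
Σ = -1/16  ⇒  CG² = 512/7*(-1/16)² = 2/7
CG = −√(2/7) = -0.534522

−√(2/7) = -0.534522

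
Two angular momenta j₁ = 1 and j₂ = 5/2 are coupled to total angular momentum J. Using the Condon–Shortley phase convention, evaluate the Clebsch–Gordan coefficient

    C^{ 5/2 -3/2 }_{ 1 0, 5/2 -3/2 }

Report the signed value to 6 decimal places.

√[6·1!1!4!/7! · 1!1!1!4!1!4!] = √(576/35)
  +(−1)^0/∏(0,1,1,1,0,3)! = 1/6  (running 1/6)
  +(−1)^1/∏(1,0,0,0,1,4)! = -1/24  (running 1/8)
⟨..|..⟩ = √(576/35)·(1/8) = +0.507093

+0.507093  (= +√(9/35))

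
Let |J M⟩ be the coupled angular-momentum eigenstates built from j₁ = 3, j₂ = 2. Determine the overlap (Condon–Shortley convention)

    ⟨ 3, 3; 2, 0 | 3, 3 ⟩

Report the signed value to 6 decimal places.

+0.645497

triangle: 2!×4!×2!/9! = 96/362880
(j±m)!: 6!×0!×2!×2!×6!×0! = 2073600
prefactor² = (2J+1)×Δ×N² = 3840
  k=0: +1/(0!×2!×0!×2!×4!×0!) = 1/96
Σ = 1/96  ⇒  CG² = 3840×1/96² = 5/12
CG = +√(5/12) = +0.645497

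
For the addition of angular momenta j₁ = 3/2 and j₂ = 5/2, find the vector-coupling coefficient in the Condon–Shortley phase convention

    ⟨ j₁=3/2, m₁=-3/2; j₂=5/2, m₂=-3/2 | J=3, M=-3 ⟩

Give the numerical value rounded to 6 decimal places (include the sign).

−√(3/8) = -0.612372

triangle: 1!*2!*4!/8! = 48/40320
(j±m)!: 0!*3!*1!*4!*0!*6! = 103680
prefactor² = (2J+1)*Δ*N² = 864
  k=1: −1/(1!*0!*2!*0!*0!*4!) = -1/48
Σ = -1/48  ⇒  CG² = 864*(-1/48)² = 3/8
CG = −√(3/8) = -0.612372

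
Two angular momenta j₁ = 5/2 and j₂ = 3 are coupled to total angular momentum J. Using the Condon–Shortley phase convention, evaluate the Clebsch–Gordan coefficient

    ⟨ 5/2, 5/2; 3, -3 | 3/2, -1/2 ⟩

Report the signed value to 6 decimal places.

+0.597614  (= +√(5/14))

triangle: 4!·1!·2!/8! = 48/40320
(j±m)!: 5!·0!·0!·6!·1!·2! = 172800
prefactor² = (2J+1)·Δ·N² = 5760/7
  k=0: +1/(0!·4!·0!·0!·1!·2!) = 1/48
Σ = 1/48  ⇒  CG² = 5760/7·1/48² = 5/14
CG = +√(5/14) = +0.597614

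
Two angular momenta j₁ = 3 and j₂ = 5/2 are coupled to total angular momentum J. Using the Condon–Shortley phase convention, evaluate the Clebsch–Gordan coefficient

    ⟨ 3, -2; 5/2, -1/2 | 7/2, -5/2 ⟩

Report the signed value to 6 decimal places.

-0.178174  (= −√(2/63))

triangle: 2!×4!×3!/10! = 288/3628800
(j±m)!: 1!×5!×2!×3!×1!×6! = 1036800
prefactor² = (2J+1)×Δ×N² = 4608/7
  k=1: −1/(1!×1!×4!×1!×0!×2!) = -1/48
  k=2: +1/(2!×0!×3!×0!×1!×3!) = 1/72
Σ = -1/144  ⇒  CG² = 4608/7×(-1/144)² = 2/63
CG = −√(2/63) = -0.178174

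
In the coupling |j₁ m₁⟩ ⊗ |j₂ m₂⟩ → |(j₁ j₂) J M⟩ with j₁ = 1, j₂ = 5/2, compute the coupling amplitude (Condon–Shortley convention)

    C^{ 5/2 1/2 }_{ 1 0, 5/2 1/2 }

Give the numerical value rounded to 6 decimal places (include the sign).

-0.169031  (= −√(1/35))

triangle: 1!*1!*4!/7! = 24/5040
(j±m)!: 1!*1!*3!*2!*3!*2! = 144
prefactor² = (2J+1)*Δ*N² = 144/35
  k=0: +1/(0!*1!*1!*3!*0!*1!) = 1/6
  k=1: −1/(1!*0!*0!*2!*1!*2!) = -1/4
Σ = -1/12  ⇒  CG² = 144/35*(-1/12)² = 1/35
CG = −√(1/35) = -0.169031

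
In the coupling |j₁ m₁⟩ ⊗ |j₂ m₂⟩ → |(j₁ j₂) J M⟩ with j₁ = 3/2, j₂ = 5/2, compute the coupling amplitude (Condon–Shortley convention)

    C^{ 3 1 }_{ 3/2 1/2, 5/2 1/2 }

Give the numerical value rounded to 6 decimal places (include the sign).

+0.129099  (= +√(1/60))

√[7·1!2!4!/8! · 2!1!3!2!4!2!] = √(48/5)
  +(−1)^0/∏(0,1,1,3,1,1)! = 1/6  (running 1/6)
  +(−1)^1/∏(1,0,0,2,2,2)! = -1/8  (running 1/24)
⟨..|..⟩ = √(48/5)·(1/24) = +0.129099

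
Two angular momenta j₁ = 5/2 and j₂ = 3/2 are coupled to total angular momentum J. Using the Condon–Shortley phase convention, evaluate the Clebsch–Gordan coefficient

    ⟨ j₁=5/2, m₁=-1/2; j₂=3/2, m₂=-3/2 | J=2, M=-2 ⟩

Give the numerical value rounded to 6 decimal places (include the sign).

+0.377964  (= +√(1/7))

triangle: 2!×3!×1!/7! = 12/5040
(j±m)!: 2!×3!×0!×3!×0!×4! = 1728
prefactor² = (2J+1)×Δ×N² = 144/7
  k=0: +1/(0!×2!×3!×0!×0!×1!) = 1/12
Σ = 1/12  ⇒  CG² = 144/7×1/12² = 1/7
CG = +√(1/7) = +0.377964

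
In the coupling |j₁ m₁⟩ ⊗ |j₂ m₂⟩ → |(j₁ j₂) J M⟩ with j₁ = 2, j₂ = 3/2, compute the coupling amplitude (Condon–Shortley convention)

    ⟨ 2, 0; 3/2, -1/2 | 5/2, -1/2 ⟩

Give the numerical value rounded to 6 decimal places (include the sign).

+√(3/35) = +0.292770

j₁+j₂−J=1  J+j₁−j₂=3  J−j₁+j₂=2  j₁+j₂+J+1=7
(j₁±m₁, j₂±m₂, J±M) = (2,2,1,2,2,3)
P² = 48/35
sum k=0..1:
  [0] +1/2 = 1/2
  [1] −1/4 = -1/4
S = 1/4
C² = P²·S² = 3/35 ; C = +0.292770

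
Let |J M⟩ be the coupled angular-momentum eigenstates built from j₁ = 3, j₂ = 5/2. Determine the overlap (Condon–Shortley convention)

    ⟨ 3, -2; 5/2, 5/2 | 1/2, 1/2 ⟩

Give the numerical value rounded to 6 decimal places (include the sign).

−√(1/21) ≈ -0.218218

√[2·5!1!0!/7! · 1!5!5!0!1!0!] = √(4800/7)
  +(−1)^5/∏(5,0,0,0,1,0)! = -1/120  (running -1/120)
⟨..|..⟩ = √(4800/7)·(-1/120) = -0.218218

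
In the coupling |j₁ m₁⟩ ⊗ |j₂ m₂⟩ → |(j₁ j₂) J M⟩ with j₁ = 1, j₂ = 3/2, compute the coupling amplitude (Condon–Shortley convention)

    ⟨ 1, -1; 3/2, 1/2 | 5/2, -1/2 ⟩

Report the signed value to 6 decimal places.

triangle: 0!·2!·3!/6! = 12/720
(j±m)!: 0!·2!·2!·1!·2!·3! = 48
prefactor² = (2J+1)·Δ·N² = 24/5
  k=0: +1/(0!·0!·2!·2!·0!·1!) = 1/4
Σ = 1/4  ⇒  CG² = 24/5·1/4² = 3/10
CG = +√(3/10) = +0.547723

+0.547723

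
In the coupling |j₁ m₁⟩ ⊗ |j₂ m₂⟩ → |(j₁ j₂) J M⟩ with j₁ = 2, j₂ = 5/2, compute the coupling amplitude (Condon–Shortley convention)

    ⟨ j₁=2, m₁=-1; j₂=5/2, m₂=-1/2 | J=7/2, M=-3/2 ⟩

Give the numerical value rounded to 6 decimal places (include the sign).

−√(2/21) = -0.308607

j₁+j₂−J=1  J+j₁−j₂=3  J−j₁+j₂=4  j₁+j₂+J+1=9
(j₁±m₁, j₂±m₂, J±M) = (1,3,2,3,2,5)
P² = 384/7
sum k=0..1:
  [0] +1/24 = 1/24
  [1] −1/12 = -1/12
S = -1/24
C² = P²·S² = 2/21 ; C = -0.308607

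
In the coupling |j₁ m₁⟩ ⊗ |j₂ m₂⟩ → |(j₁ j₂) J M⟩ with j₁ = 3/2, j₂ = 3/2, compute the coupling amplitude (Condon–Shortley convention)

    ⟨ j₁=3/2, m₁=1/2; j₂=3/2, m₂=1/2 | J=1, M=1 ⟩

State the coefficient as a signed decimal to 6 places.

-0.632456

triangle: 2!·1!·1!/5! = 2/120
(j±m)!: 2!·1!·2!·1!·2!·0! = 8
prefactor² = (2J+1)·Δ·N² = 2/5
  k=1: −1/(1!·1!·0!·1!·1!·0!) = -1
Σ = -1  ⇒  CG² = 2/5·(-1)² = 2/5
CG = −√(2/5) = -0.632456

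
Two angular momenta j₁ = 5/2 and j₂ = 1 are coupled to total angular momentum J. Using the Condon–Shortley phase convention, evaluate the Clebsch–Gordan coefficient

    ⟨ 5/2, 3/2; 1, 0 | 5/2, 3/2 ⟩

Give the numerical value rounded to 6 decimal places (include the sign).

+√(9/35) ≈ +0.507093

triangle: 1!·4!·1!/7! = 24/5040
(j±m)!: 4!·1!·1!·1!·4!·1! = 576
prefactor² = (2J+1)·Δ·N² = 576/35
  k=0: +1/(0!·1!·1!·1!·3!·0!) = 1/6
  k=1: −1/(1!·0!·0!·0!·4!·1!) = -1/24
Σ = 1/8  ⇒  CG² = 576/35·1/8² = 9/35
CG = +√(9/35) = +0.507093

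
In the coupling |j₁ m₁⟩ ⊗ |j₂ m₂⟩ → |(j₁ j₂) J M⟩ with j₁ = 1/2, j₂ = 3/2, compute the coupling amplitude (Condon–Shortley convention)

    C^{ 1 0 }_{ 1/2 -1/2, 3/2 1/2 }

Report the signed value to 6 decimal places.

-0.707107

j₁+j₂−J=1  J+j₁−j₂=0  J−j₁+j₂=2  j₁+j₂+J+1=4
(j₁±m₁, j₂±m₂, J±M) = (0,1,2,1,1,1)
P² = 1/2
sum k=1..1:
  [1] −1/1 = -1
S = -1
C² = P²·S² = 1/2 ; C = -0.707107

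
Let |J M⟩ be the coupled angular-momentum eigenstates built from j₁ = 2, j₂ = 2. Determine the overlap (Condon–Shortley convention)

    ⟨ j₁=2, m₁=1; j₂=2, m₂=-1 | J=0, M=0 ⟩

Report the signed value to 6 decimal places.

-0.447214  (= −√(1/5))

j₁+j₂−J=4  J+j₁−j₂=0  J−j₁+j₂=0  j₁+j₂+J+1=5
(j₁±m₁, j₂±m₂, J±M) = (3,1,1,3,0,0)
P² = 36/5
sum k=1..1:
  [1] −1/6 = -1/6
S = -1/6
C² = P²·S² = 1/5 ; C = -0.447214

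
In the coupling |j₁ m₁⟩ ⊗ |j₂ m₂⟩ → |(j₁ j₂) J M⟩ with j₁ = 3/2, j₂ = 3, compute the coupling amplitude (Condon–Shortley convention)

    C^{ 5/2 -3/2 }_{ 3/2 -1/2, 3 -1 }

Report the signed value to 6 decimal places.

triangle: 2!·1!·4!/8! = 48/40320
(j±m)!: 1!·2!·2!·4!·1!·4! = 2304
prefactor² = (2J+1)·Δ·N² = 576/35
  k=1: −1/(1!·1!·1!·1!·0!·3!) = -1/6
  k=2: +1/(2!·0!·0!·0!·1!·4!) = 1/48
Σ = -7/48  ⇒  CG² = 576/35·(-7/48)² = 7/20
CG = −√(7/20) = -0.591608

-0.591608  (= −√(7/20))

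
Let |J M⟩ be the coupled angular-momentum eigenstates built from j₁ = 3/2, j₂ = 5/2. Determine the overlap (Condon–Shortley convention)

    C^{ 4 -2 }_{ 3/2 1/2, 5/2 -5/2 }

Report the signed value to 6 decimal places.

√[9·0!3!5!/9! · 2!1!0!5!2!6!] = √(43200/7)
  +(−1)^0/∏(0,0,1,0,2,5)! = 1/240  (running 1/240)
⟨..|..⟩ = √(43200/7)·(1/240) = +0.327327

+0.327327  (= +√(3/28))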